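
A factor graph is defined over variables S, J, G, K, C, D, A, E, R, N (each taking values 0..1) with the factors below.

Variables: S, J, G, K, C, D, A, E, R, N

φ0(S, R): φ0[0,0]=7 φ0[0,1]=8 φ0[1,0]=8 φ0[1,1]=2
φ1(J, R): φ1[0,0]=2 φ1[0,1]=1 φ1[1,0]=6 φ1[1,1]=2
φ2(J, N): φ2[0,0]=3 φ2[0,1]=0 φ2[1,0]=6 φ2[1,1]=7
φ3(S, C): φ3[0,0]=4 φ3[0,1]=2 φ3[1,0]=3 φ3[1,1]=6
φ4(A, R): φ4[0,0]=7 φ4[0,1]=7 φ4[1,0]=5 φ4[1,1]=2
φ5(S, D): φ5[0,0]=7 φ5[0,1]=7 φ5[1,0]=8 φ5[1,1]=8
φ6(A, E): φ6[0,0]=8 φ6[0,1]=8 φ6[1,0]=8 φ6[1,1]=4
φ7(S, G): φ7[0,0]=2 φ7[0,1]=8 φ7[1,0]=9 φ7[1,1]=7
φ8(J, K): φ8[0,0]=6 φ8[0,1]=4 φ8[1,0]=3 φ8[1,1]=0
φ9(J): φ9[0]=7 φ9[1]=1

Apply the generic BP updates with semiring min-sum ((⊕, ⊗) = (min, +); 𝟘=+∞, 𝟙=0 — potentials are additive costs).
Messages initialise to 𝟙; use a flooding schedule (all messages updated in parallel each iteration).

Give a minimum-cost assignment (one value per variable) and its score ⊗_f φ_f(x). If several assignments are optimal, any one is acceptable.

init: all messages = 𝟙 over 2 values
r1 m[φ0→S] = [7, 2]
r1 m[φ0→R] = [7, 2]
r1 m[φ1→J] = [1, 2]
r1 m[φ1→R] = [2, 1]
r1 m[φ2→J] = [0, 6]
r1 m[φ2→N] = [3, 0]
r1 m[φ3→S] = [2, 3]
r1 m[φ3→C] = [3, 2]
r1 m[φ4→A] = [7, 2]
r1 m[φ4→R] = [5, 2]
r1 m[φ5→S] = [7, 8]
r1 m[φ5→D] = [7, 7]
r1 m[φ6→A] = [8, 4]
r1 m[φ6→E] = [8, 4]
r1 m[φ7→S] = [2, 7]
r1 m[φ7→G] = [2, 7]
r1 m[φ8→J] = [4, 0]
r1 m[φ8→K] = [3, 0]
r1 m[φ9→J] = [7, 1]
r1 m[S→φ0] = [0, 0]
r1 m[S→φ3] = [0, 0]
r1 m[S→φ5] = [0, 0]
r1 m[S→φ7] = [0, 0]
r1 m[J→φ1] = [0, 0]
r1 m[J→φ2] = [0, 0]
r1 m[J→φ8] = [0, 0]
r1 m[J→φ9] = [0, 0]
r1 m[G→φ7] = [0, 0]
r1 m[K→φ8] = [0, 0]
r1 m[C→φ3] = [0, 0]
r1 m[D→φ5] = [0, 0]
r1 m[A→φ4] = [0, 0]
r1 m[A→φ6] = [0, 0]
r1 m[E→φ6] = [0, 0]
r1 m[R→φ0] = [0, 0]
r1 m[R→φ1] = [0, 0]
r1 m[R→φ4] = [0, 0]
r1 m[N→φ2] = [0, 0]
r2 m[φ0→S] = [7, 2]
r2 m[φ0→R] = [7, 2]
r2 m[φ1→J] = [1, 2]
r2 m[φ1→R] = [2, 1]
r2 m[φ2→J] = [0, 6]
r2 m[φ2→N] = [3, 0]
r2 m[φ3→S] = [2, 3]
r2 m[φ3→C] = [3, 2]
r2 m[φ4→A] = [7, 2]
r2 m[φ4→R] = [5, 2]
r2 m[φ5→S] = [7, 8]
r2 m[φ5→D] = [7, 7]
r2 m[φ6→A] = [8, 4]
r2 m[φ6→E] = [8, 4]
r2 m[φ7→S] = [2, 7]
r2 m[φ7→G] = [2, 7]
r2 m[φ8→J] = [4, 0]
r2 m[φ8→K] = [3, 0]
r2 m[φ9→J] = [7, 1]
r2 m[S→φ0] = [11, 18]
r2 m[S→φ3] = [16, 17]
r2 m[S→φ5] = [11, 12]
r2 m[S→φ7] = [16, 13]
r2 m[J→φ1] = [11, 7]
r2 m[J→φ2] = [12, 3]
r2 m[J→φ8] = [8, 9]
r2 m[J→φ9] = [5, 8]
r2 m[G→φ7] = [0, 0]
r2 m[K→φ8] = [0, 0]
r2 m[C→φ3] = [0, 0]
r2 m[D→φ5] = [0, 0]
r2 m[A→φ4] = [8, 4]
r2 m[A→φ6] = [7, 2]
r2 m[E→φ6] = [0, 0]
r2 m[R→φ0] = [7, 3]
r2 m[R→φ1] = [12, 4]
r2 m[R→φ4] = [9, 3]
r2 m[N→φ2] = [0, 0]
r3 m[φ0→S] = [11, 5]
r3 m[φ0→R] = [18, 19]
r3 m[φ1→J] = [5, 6]
r3 m[φ1→R] = [13, 9]
r3 m[φ2→J] = [0, 6]
r3 m[φ2→N] = [9, 10]
r3 m[φ3→S] = [2, 3]
r3 m[φ3→C] = [20, 18]
r3 m[φ4→A] = [10, 5]
r3 m[φ4→R] = [9, 6]
r3 m[φ5→S] = [7, 8]
r3 m[φ5→D] = [18, 18]
r3 m[φ6→A] = [8, 4]
r3 m[φ6→E] = [10, 6]
r3 m[φ7→S] = [2, 7]
r3 m[φ7→G] = [18, 20]
r3 m[φ8→J] = [4, 0]
r3 m[φ8→K] = [12, 9]
r3 m[φ9→J] = [7, 1]
r3 m[S→φ0] = [11, 18]
r3 m[S→φ3] = [16, 17]
r3 m[S→φ5] = [11, 12]
r3 m[S→φ7] = [16, 13]
r3 m[J→φ1] = [11, 7]
r3 m[J→φ2] = [12, 3]
r3 m[J→φ8] = [8, 9]
r3 m[J→φ9] = [5, 8]
r3 m[G→φ7] = [0, 0]
r3 m[K→φ8] = [0, 0]
r3 m[C→φ3] = [0, 0]
r3 m[D→φ5] = [0, 0]
r3 m[A→φ4] = [8, 4]
r3 m[A→φ6] = [7, 2]
r3 m[E→φ6] = [0, 0]
r3 m[R→φ0] = [7, 3]
r3 m[R→φ1] = [12, 4]
r3 m[R→φ4] = [9, 3]
r3 m[N→φ2] = [0, 0]
r4 m[φ0→S] = [11, 5]
r4 m[φ0→R] = [18, 19]
r4 m[φ1→J] = [5, 6]
r4 m[φ1→R] = [13, 9]
r4 m[φ2→J] = [0, 6]
r4 m[φ2→N] = [9, 10]
r4 m[φ3→S] = [2, 3]
r4 m[φ3→C] = [20, 18]
r4 m[φ4→A] = [10, 5]
r4 m[φ4→R] = [9, 6]
r4 m[φ5→S] = [7, 8]
r4 m[φ5→D] = [18, 18]
r4 m[φ6→A] = [8, 4]
r4 m[φ6→E] = [10, 6]
r4 m[φ7→S] = [2, 7]
r4 m[φ7→G] = [18, 20]
r4 m[φ8→J] = [4, 0]
r4 m[φ8→K] = [12, 9]
r4 m[φ9→J] = [7, 1]
r4 m[S→φ0] = [11, 18]
r4 m[S→φ3] = [20, 20]
r4 m[S→φ5] = [15, 15]
r4 m[S→φ7] = [20, 16]
r4 m[J→φ1] = [11, 7]
r4 m[J→φ2] = [16, 7]
r4 m[J→φ8] = [12, 13]
r4 m[J→φ9] = [9, 12]
r4 m[G→φ7] = [0, 0]
r4 m[K→φ8] = [0, 0]
r4 m[C→φ3] = [0, 0]
r4 m[D→φ5] = [0, 0]
r4 m[A→φ4] = [8, 4]
r4 m[A→φ6] = [10, 5]
r4 m[E→φ6] = [0, 0]
r4 m[R→φ0] = [22, 15]
r4 m[R→φ1] = [27, 25]
r4 m[R→φ4] = [31, 28]
r4 m[N→φ2] = [0, 0]
r5 m[φ0→S] = [23, 17]
r5 m[φ0→R] = [18, 19]
r5 m[φ1→J] = [26, 27]
r5 m[φ1→R] = [13, 9]
r5 m[φ2→J] = [0, 6]
r5 m[φ2→N] = [13, 14]
r5 m[φ3→S] = [2, 3]
r5 m[φ3→C] = [23, 22]
r5 m[φ4→A] = [35, 30]
r5 m[φ4→R] = [9, 6]
r5 m[φ5→S] = [7, 8]
r5 m[φ5→D] = [22, 22]
r5 m[φ6→A] = [8, 4]
r5 m[φ6→E] = [13, 9]
r5 m[φ7→S] = [2, 7]
r5 m[φ7→G] = [22, 23]
r5 m[φ8→J] = [4, 0]
r5 m[φ8→K] = [16, 13]
r5 m[φ9→J] = [7, 1]
r5 m[S→φ0] = [11, 18]
r5 m[S→φ3] = [20, 20]
r5 m[S→φ5] = [15, 15]
r5 m[S→φ7] = [20, 16]
r5 m[J→φ1] = [11, 7]
r5 m[J→φ2] = [16, 7]
r5 m[J→φ8] = [12, 13]
r5 m[J→φ9] = [9, 12]
r5 m[G→φ7] = [0, 0]
r5 m[K→φ8] = [0, 0]
r5 m[C→φ3] = [0, 0]
r5 m[D→φ5] = [0, 0]
r5 m[A→φ4] = [8, 4]
r5 m[A→φ6] = [10, 5]
r5 m[E→φ6] = [0, 0]
r5 m[R→φ0] = [22, 15]
r5 m[R→φ1] = [27, 25]
r5 m[R→φ4] = [31, 28]
r5 m[N→φ2] = [0, 0]
r6 m[φ0→S] = [23, 17]
r6 m[φ0→R] = [18, 19]
r6 m[φ1→J] = [26, 27]
r6 m[φ1→R] = [13, 9]
r6 m[φ2→J] = [0, 6]
r6 m[φ2→N] = [13, 14]
r6 m[φ3→S] = [2, 3]
r6 m[φ3→C] = [23, 22]
r6 m[φ4→A] = [35, 30]
r6 m[φ4→R] = [9, 6]
r6 m[φ5→S] = [7, 8]
r6 m[φ5→D] = [22, 22]
r6 m[φ6→A] = [8, 4]
r6 m[φ6→E] = [13, 9]
r6 m[φ7→S] = [2, 7]
r6 m[φ7→G] = [22, 23]
r6 m[φ8→J] = [4, 0]
r6 m[φ8→K] = [16, 13]
r6 m[φ9→J] = [7, 1]
r6 m[S→φ0] = [11, 18]
r6 m[S→φ3] = [32, 32]
r6 m[S→φ5] = [27, 27]
r6 m[S→φ7] = [32, 28]
r6 m[J→φ1] = [11, 7]
r6 m[J→φ2] = [37, 28]
r6 m[J→φ8] = [33, 34]
r6 m[J→φ9] = [30, 33]
r6 m[G→φ7] = [0, 0]
r6 m[K→φ8] = [0, 0]
r6 m[C→φ3] = [0, 0]
r6 m[D→φ5] = [0, 0]
r6 m[A→φ4] = [8, 4]
r6 m[A→φ6] = [35, 30]
r6 m[E→φ6] = [0, 0]
r6 m[R→φ0] = [22, 15]
r6 m[R→φ1] = [27, 25]
r6 m[R→φ4] = [31, 28]
r6 m[N→φ2] = [0, 0]
r7 m[φ0→S] = [23, 17]
r7 m[φ0→R] = [18, 19]
r7 m[φ1→J] = [26, 27]
r7 m[φ1→R] = [13, 9]
r7 m[φ2→J] = [0, 6]
r7 m[φ2→N] = [34, 35]
r7 m[φ3→S] = [2, 3]
r7 m[φ3→C] = [35, 34]
r7 m[φ4→A] = [35, 30]
r7 m[φ4→R] = [9, 6]
r7 m[φ5→S] = [7, 8]
r7 m[φ5→D] = [34, 34]
r7 m[φ6→A] = [8, 4]
r7 m[φ6→E] = [38, 34]
r7 m[φ7→S] = [2, 7]
r7 m[φ7→G] = [34, 35]
r7 m[φ8→J] = [4, 0]
r7 m[φ8→K] = [37, 34]
r7 m[φ9→J] = [7, 1]
r7 m[S→φ0] = [11, 18]
r7 m[S→φ3] = [32, 32]
r7 m[S→φ5] = [27, 27]
r7 m[S→φ7] = [32, 28]
r7 m[J→φ1] = [11, 7]
r7 m[J→φ2] = [37, 28]
r7 m[J→φ8] = [33, 34]
r7 m[J→φ9] = [30, 33]
r7 m[G→φ7] = [0, 0]
r7 m[K→φ8] = [0, 0]
r7 m[C→φ3] = [0, 0]
r7 m[D→φ5] = [0, 0]
r7 m[A→φ4] = [8, 4]
r7 m[A→φ6] = [35, 30]
r7 m[E→φ6] = [0, 0]
r7 m[R→φ0] = [22, 15]
r7 m[R→φ1] = [27, 25]
r7 m[R→φ4] = [31, 28]
r7 m[N→φ2] = [0, 0]
r8 m[φ0→S] = [23, 17]
r8 m[φ0→R] = [18, 19]
r8 m[φ1→J] = [26, 27]
r8 m[φ1→R] = [13, 9]
r8 m[φ2→J] = [0, 6]
r8 m[φ2→N] = [34, 35]
r8 m[φ3→S] = [2, 3]
r8 m[φ3→C] = [35, 34]
r8 m[φ4→A] = [35, 30]
r8 m[φ4→R] = [9, 6]
r8 m[φ5→S] = [7, 8]
r8 m[φ5→D] = [34, 34]
r8 m[φ6→A] = [8, 4]
r8 m[φ6→E] = [38, 34]
r8 m[φ7→S] = [2, 7]
r8 m[φ7→G] = [34, 35]
r8 m[φ8→J] = [4, 0]
r8 m[φ8→K] = [37, 34]
r8 m[φ9→J] = [7, 1]
r8 m[S→φ0] = [11, 18]
r8 m[S→φ3] = [32, 32]
r8 m[S→φ5] = [27, 27]
r8 m[S→φ7] = [32, 28]
r8 m[J→φ1] = [11, 7]
r8 m[J→φ2] = [37, 28]
r8 m[J→φ8] = [33, 34]
r8 m[J→φ9] = [30, 33]
r8 m[G→φ7] = [0, 0]
r8 m[K→φ8] = [0, 0]
r8 m[C→φ3] = [0, 0]
r8 m[D→φ5] = [0, 0]
r8 m[A→φ4] = [8, 4]
r8 m[A→φ6] = [35, 30]
r8 m[E→φ6] = [0, 0]
r8 m[R→φ0] = [22, 15]
r8 m[R→φ1] = [27, 25]
r8 m[R→φ4] = [31, 28]
r8 m[N→φ2] = [0, 0]
fixed point reached at round 8
traceback from S: (S=0, J=1, G=0, K=1, C=1, D=0, A=1, E=1, R=1, N=0), score=34

assignment: (S=0, J=1, G=0, K=1, C=1, D=0, A=1, E=1, R=1, N=0); score = 34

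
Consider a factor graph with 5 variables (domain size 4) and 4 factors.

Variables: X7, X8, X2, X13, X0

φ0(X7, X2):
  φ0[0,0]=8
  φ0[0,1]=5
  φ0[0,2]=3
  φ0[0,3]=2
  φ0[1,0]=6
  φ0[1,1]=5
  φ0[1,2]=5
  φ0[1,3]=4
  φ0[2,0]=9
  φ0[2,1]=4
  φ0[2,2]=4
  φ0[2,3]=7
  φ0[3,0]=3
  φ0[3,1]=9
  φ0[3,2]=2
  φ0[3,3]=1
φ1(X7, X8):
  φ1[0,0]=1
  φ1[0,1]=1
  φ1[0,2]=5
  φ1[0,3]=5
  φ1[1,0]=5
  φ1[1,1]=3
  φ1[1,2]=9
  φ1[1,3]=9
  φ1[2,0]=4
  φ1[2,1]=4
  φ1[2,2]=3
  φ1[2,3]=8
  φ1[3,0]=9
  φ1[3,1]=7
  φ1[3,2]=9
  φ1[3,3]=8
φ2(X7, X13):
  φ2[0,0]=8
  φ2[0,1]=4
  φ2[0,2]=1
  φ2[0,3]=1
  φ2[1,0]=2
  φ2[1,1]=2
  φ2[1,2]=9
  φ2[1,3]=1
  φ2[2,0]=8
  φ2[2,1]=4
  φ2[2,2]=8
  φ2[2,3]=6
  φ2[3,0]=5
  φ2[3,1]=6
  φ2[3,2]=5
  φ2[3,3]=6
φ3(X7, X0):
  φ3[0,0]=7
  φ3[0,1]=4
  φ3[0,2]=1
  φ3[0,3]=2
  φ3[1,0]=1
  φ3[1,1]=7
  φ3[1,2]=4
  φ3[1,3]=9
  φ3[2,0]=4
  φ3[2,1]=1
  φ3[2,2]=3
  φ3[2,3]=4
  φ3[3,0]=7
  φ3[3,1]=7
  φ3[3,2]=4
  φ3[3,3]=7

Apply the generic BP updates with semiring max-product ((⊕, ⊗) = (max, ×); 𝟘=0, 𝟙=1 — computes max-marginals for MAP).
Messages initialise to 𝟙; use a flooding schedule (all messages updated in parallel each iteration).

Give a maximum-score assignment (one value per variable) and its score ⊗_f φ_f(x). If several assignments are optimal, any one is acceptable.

init: all messages = 𝟙 over 4 values
r1 m[φ0→X7] = [8, 6, 9, 9]
r1 m[φ0→X2] = [9, 9, 5, 7]
r1 m[φ1→X7] = [5, 9, 8, 9]
r1 m[φ1→X8] = [9, 7, 9, 9]
r1 m[φ2→X7] = [8, 9, 8, 6]
r1 m[φ2→X13] = [8, 6, 9, 6]
r1 m[φ3→X7] = [7, 9, 4, 7]
r1 m[φ3→X0] = [7, 7, 4, 9]
r1 m[X7→φ0] = [1, 1, 1, 1]
r1 m[X7→φ1] = [1, 1, 1, 1]
r1 m[X7→φ2] = [1, 1, 1, 1]
r1 m[X7→φ3] = [1, 1, 1, 1]
r1 m[X8→φ1] = [1, 1, 1, 1]
r1 m[X2→φ0] = [1, 1, 1, 1]
r1 m[X13→φ2] = [1, 1, 1, 1]
r1 m[X0→φ3] = [1, 1, 1, 1]
r2 m[φ0→X7] = [8, 6, 9, 9]
r2 m[φ0→X2] = [9, 9, 5, 7]
r2 m[φ1→X7] = [5, 9, 8, 9]
r2 m[φ1→X8] = [9, 7, 9, 9]
r2 m[φ2→X7] = [8, 9, 8, 6]
r2 m[φ2→X13] = [8, 6, 9, 6]
r2 m[φ3→X7] = [7, 9, 4, 7]
r2 m[φ3→X0] = [7, 7, 4, 9]
r2 m[X7→φ0] = [280, 729, 256, 378]
r2 m[X7→φ1] = [448, 486, 288, 378]
r2 m[X7→φ2] = [280, 486, 288, 567]
r2 m[X7→φ3] = [320, 486, 576, 486]
r2 m[X8→φ1] = [1, 1, 1, 1]
r2 m[X2→φ0] = [1, 1, 1, 1]
r2 m[X13→φ2] = [1, 1, 1, 1]
r2 m[X0→φ3] = [1, 1, 1, 1]
r3 m[φ0→X7] = [8, 6, 9, 9]
r3 m[φ0→X2] = [4374, 3645, 3645, 2916]
r3 m[φ1→X7] = [5, 9, 8, 9]
r3 m[φ1→X8] = [3402, 2646, 4374, 4374]
r3 m[φ2→X7] = [8, 9, 8, 6]
r3 m[φ2→X13] = [2835, 3402, 4374, 3402]
r3 m[φ3→X7] = [7, 9, 4, 7]
r3 m[φ3→X0] = [3402, 3402, 1944, 4374]
r3 m[X7→φ0] = [280, 729, 256, 378]
r3 m[X7→φ1] = [448, 486, 288, 378]
r3 m[X7→φ2] = [280, 486, 288, 567]
r3 m[X7→φ3] = [320, 486, 576, 486]
r3 m[X8→φ1] = [1, 1, 1, 1]
r3 m[X2→φ0] = [1, 1, 1, 1]
r3 m[X13→φ2] = [1, 1, 1, 1]
r3 m[X0→φ3] = [1, 1, 1, 1]
r4 m[φ0→X7] = [8, 6, 9, 9]
r4 m[φ0→X2] = [4374, 3645, 3645, 2916]
r4 m[φ1→X7] = [5, 9, 8, 9]
r4 m[φ1→X8] = [3402, 2646, 4374, 4374]
r4 m[φ2→X7] = [8, 9, 8, 6]
r4 m[φ2→X13] = [2835, 3402, 4374, 3402]
r4 m[φ3→X7] = [7, 9, 4, 7]
r4 m[φ3→X0] = [3402, 3402, 1944, 4374]
r4 m[X7→φ0] = [280, 729, 256, 378]
r4 m[X7→φ1] = [448, 486, 288, 378]
r4 m[X7→φ2] = [280, 486, 288, 567]
r4 m[X7→φ3] = [320, 486, 576, 486]
r4 m[X8→φ1] = [1, 1, 1, 1]
r4 m[X2→φ0] = [1, 1, 1, 1]
r4 m[X13→φ2] = [1, 1, 1, 1]
r4 m[X0→φ3] = [1, 1, 1, 1]
fixed point reached at round 4
traceback from X7: (X7=1, X8=2, X2=0, X13=2, X0=3), score=4374

assignment: (X7=1, X8=2, X2=0, X13=2, X0=3); score = 4374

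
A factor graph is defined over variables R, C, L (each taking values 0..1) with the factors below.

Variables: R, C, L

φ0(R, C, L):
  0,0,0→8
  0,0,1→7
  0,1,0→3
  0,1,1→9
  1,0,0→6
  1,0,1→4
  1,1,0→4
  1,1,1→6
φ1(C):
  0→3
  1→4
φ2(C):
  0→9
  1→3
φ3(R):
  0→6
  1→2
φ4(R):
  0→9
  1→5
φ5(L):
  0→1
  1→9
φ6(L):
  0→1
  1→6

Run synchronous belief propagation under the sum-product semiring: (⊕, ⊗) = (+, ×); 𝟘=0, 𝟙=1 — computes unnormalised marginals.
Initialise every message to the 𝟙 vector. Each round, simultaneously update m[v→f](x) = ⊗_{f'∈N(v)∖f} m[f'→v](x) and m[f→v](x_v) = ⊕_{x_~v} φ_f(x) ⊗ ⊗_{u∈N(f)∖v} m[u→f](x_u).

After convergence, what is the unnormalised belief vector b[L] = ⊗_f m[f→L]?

b[L] = [15708, 963252]

init: all messages = 𝟙 over 2 values
r1 m[φ0→R] = [27, 20]
r1 m[φ0→C] = [25, 22]
r1 m[φ0→L] = [21, 26]
r1 m[φ1→C] = [3, 4]
r1 m[φ2→C] = [9, 3]
r1 m[φ3→R] = [6, 2]
r1 m[φ4→R] = [9, 5]
r1 m[φ5→L] = [1, 9]
r1 m[φ6→L] = [1, 6]
r1 m[R→φ0] = [1, 1]
r1 m[R→φ3] = [1, 1]
r1 m[R→φ4] = [1, 1]
r1 m[C→φ0] = [1, 1]
r1 m[C→φ1] = [1, 1]
r1 m[C→φ2] = [1, 1]
r1 m[L→φ0] = [1, 1]
r1 m[L→φ5] = [1, 1]
r1 m[L→φ6] = [1, 1]
r2 m[φ0→R] = [27, 20]
r2 m[φ0→C] = [25, 22]
r2 m[φ0→L] = [21, 26]
r2 m[φ1→C] = [3, 4]
r2 m[φ2→C] = [9, 3]
r2 m[φ3→R] = [6, 2]
r2 m[φ4→R] = [9, 5]
r2 m[φ5→L] = [1, 9]
r2 m[φ6→L] = [1, 6]
r2 m[R→φ0] = [54, 10]
r2 m[R→φ3] = [243, 100]
r2 m[R→φ4] = [162, 40]
r2 m[C→φ0] = [27, 12]
r2 m[C→φ1] = [225, 66]
r2 m[C→φ2] = [75, 88]
r2 m[L→φ0] = [1, 54]
r2 m[L→φ5] = [21, 156]
r2 m[L→φ6] = [21, 234]
r3 m[φ0→R] = [16290, 9930]
r3 m[φ0→C] = [23064, 29686]
r3 m[φ0→L] = [15708, 17838]
r3 m[φ1→C] = [3, 4]
r3 m[φ2→C] = [9, 3]
r3 m[φ3→R] = [6, 2]
r3 m[φ4→R] = [9, 5]
r3 m[φ5→L] = [1, 9]
r3 m[φ6→L] = [1, 6]
r3 m[R→φ0] = [54, 10]
r3 m[R→φ3] = [243, 100]
r3 m[R→φ4] = [162, 40]
r3 m[C→φ0] = [27, 12]
r3 m[C→φ1] = [225, 66]
r3 m[C→φ2] = [75, 88]
r3 m[L→φ0] = [1, 54]
r3 m[L→φ5] = [21, 156]
r3 m[L→φ6] = [21, 234]
r4 m[φ0→R] = [16290, 9930]
r4 m[φ0→C] = [23064, 29686]
r4 m[φ0→L] = [15708, 17838]
r4 m[φ1→C] = [3, 4]
r4 m[φ2→C] = [9, 3]
r4 m[φ3→R] = [6, 2]
r4 m[φ4→R] = [9, 5]
r4 m[φ5→L] = [1, 9]
r4 m[φ6→L] = [1, 6]
r4 m[R→φ0] = [54, 10]
r4 m[R→φ3] = [146610, 49650]
r4 m[R→φ4] = [97740, 19860]
r4 m[C→φ0] = [27, 12]
r4 m[C→φ1] = [207576, 89058]
r4 m[C→φ2] = [69192, 118744]
r4 m[L→φ0] = [1, 54]
r4 m[L→φ5] = [15708, 107028]
r4 m[L→φ6] = [15708, 160542]
r5 m[φ0→R] = [16290, 9930]
r5 m[φ0→C] = [23064, 29686]
r5 m[φ0→L] = [15708, 17838]
r5 m[φ1→C] = [3, 4]
r5 m[φ2→C] = [9, 3]
r5 m[φ3→R] = [6, 2]
r5 m[φ4→R] = [9, 5]
r5 m[φ5→L] = [1, 9]
r5 m[φ6→L] = [1, 6]
r5 m[R→φ0] = [54, 10]
r5 m[R→φ3] = [146610, 49650]
r5 m[R→φ4] = [97740, 19860]
r5 m[C→φ0] = [27, 12]
r5 m[C→φ1] = [207576, 89058]
r5 m[C→φ2] = [69192, 118744]
r5 m[L→φ0] = [1, 54]
r5 m[L→φ5] = [15708, 107028]
r5 m[L→φ6] = [15708, 160542]
fixed point reached at round 5
b[L] = ⊗ incoming = [15708, 963252]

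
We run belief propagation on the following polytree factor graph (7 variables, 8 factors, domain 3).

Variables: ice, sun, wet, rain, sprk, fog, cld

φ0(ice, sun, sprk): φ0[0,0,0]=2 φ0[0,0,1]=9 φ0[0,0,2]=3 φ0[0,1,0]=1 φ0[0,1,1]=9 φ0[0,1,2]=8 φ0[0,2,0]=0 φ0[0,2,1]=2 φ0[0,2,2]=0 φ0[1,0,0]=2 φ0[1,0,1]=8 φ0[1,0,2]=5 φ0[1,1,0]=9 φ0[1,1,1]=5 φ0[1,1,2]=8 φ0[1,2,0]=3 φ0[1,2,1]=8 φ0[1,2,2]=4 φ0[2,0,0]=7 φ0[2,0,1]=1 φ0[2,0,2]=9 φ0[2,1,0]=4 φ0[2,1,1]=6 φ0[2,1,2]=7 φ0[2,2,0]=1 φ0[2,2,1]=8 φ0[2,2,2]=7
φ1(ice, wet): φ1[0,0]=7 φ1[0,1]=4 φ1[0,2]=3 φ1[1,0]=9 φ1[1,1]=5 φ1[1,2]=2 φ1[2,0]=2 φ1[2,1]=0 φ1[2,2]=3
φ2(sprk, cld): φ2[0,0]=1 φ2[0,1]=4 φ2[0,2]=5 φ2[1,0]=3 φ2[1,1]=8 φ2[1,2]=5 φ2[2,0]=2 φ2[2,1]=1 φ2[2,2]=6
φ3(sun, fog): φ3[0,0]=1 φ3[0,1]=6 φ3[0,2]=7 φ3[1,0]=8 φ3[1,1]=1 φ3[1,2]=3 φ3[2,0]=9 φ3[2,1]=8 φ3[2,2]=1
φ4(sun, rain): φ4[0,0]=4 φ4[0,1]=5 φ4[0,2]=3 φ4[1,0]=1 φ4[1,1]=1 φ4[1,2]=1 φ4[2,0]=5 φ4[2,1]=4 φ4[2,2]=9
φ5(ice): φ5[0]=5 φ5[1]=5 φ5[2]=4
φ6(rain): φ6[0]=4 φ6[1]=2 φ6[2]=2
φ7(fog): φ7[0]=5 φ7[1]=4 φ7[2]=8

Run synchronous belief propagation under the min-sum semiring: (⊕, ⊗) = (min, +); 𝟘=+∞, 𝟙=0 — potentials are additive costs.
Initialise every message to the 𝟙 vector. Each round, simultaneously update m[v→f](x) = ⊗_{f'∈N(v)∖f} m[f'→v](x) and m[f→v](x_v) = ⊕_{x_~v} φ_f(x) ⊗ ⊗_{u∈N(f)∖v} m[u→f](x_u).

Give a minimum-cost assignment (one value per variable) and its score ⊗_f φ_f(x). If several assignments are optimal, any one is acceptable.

init: all messages = 𝟙 over 3 values
r1 m[φ0→ice] = [0, 2, 1]
r1 m[φ0→sun] = [1, 1, 0]
r1 m[φ0→sprk] = [0, 1, 0]
r1 m[φ1→ice] = [3, 2, 0]
r1 m[φ1→wet] = [2, 0, 2]
r1 m[φ2→sprk] = [1, 3, 1]
r1 m[φ2→cld] = [1, 1, 5]
r1 m[φ3→sun] = [1, 1, 1]
r1 m[φ3→fog] = [1, 1, 1]
r1 m[φ4→sun] = [3, 1, 4]
r1 m[φ4→rain] = [1, 1, 1]
r1 m[φ5→ice] = [5, 5, 4]
r1 m[φ6→rain] = [4, 2, 2]
r1 m[φ7→fog] = [5, 4, 8]
r1 m[ice→φ0] = [0, 0, 0]
r1 m[ice→φ1] = [0, 0, 0]
r1 m[ice→φ5] = [0, 0, 0]
r1 m[sun→φ0] = [0, 0, 0]
r1 m[sun→φ3] = [0, 0, 0]
r1 m[sun→φ4] = [0, 0, 0]
r1 m[wet→φ1] = [0, 0, 0]
r1 m[rain→φ4] = [0, 0, 0]
r1 m[rain→φ6] = [0, 0, 0]
r1 m[sprk→φ0] = [0, 0, 0]
r1 m[sprk→φ2] = [0, 0, 0]
r1 m[fog→φ3] = [0, 0, 0]
r1 m[fog→φ7] = [0, 0, 0]
r1 m[cld→φ2] = [0, 0, 0]
r2 m[φ0→ice] = [0, 2, 1]
r2 m[φ0→sun] = [1, 1, 0]
r2 m[φ0→sprk] = [0, 1, 0]
r2 m[φ1→ice] = [3, 2, 0]
r2 m[φ1→wet] = [2, 0, 2]
r2 m[φ2→sprk] = [1, 3, 1]
r2 m[φ2→cld] = [1, 1, 5]
r2 m[φ3→sun] = [1, 1, 1]
r2 m[φ3→fog] = [1, 1, 1]
r2 m[φ4→sun] = [3, 1, 4]
r2 m[φ4→rain] = [1, 1, 1]
r2 m[φ5→ice] = [5, 5, 4]
r2 m[φ6→rain] = [4, 2, 2]
r2 m[φ7→fog] = [5, 4, 8]
r2 m[ice→φ0] = [8, 7, 4]
r2 m[ice→φ1] = [5, 7, 5]
r2 m[ice→φ5] = [3, 4, 1]
r2 m[sun→φ0] = [4, 2, 5]
r2 m[sun→φ3] = [4, 2, 4]
r2 m[sun→φ4] = [2, 2, 1]
r2 m[wet→φ1] = [0, 0, 0]
r2 m[rain→φ4] = [4, 2, 2]
r2 m[rain→φ6] = [1, 1, 1]
r2 m[sprk→φ0] = [1, 3, 1]
r2 m[sprk→φ2] = [0, 1, 0]
r2 m[fog→φ3] = [5, 4, 8]
r2 m[fog→φ7] = [1, 1, 1]
r2 m[cld→φ2] = [0, 0, 0]
r3 m[φ0→ice] = [4, 7, 7]
r3 m[φ0→sun] = [8, 9, 6]
r3 m[φ0→sprk] = [10, 9, 13]
r3 m[φ1→ice] = [3, 2, 0]
r3 m[φ1→wet] = [7, 5, 8]
r3 m[φ2→sprk] = [1, 3, 1]
r3 m[φ2→cld] = [1, 1, 5]
r3 m[φ3→sun] = [6, 5, 9]
r3 m[φ3→fog] = [5, 3, 5]
r3 m[φ4→sun] = [5, 3, 6]
r3 m[φ4→rain] = [3, 3, 3]
r3 m[φ5→ice] = [5, 5, 4]
r3 m[φ6→rain] = [4, 2, 2]
r3 m[φ7→fog] = [5, 4, 8]
r3 m[ice→φ0] = [8, 7, 4]
r3 m[ice→φ1] = [5, 7, 5]
r3 m[ice→φ5] = [3, 4, 1]
r3 m[sun→φ0] = [4, 2, 5]
r3 m[sun→φ3] = [4, 2, 4]
r3 m[sun→φ4] = [2, 2, 1]
r3 m[wet→φ1] = [0, 0, 0]
r3 m[rain→φ4] = [4, 2, 2]
r3 m[rain→φ6] = [1, 1, 1]
r3 m[sprk→φ0] = [1, 3, 1]
r3 m[sprk→φ2] = [0, 1, 0]
r3 m[fog→φ3] = [5, 4, 8]
r3 m[fog→φ7] = [1, 1, 1]
r3 m[cld→φ2] = [0, 0, 0]
r4 m[φ0→ice] = [4, 7, 7]
r4 m[φ0→sun] = [8, 9, 6]
r4 m[φ0→sprk] = [10, 9, 13]
r4 m[φ1→ice] = [3, 2, 0]
r4 m[φ1→wet] = [7, 5, 8]
r4 m[φ2→sprk] = [1, 3, 1]
r4 m[φ2→cld] = [1, 1, 5]
r4 m[φ3→sun] = [6, 5, 9]
r4 m[φ3→fog] = [5, 3, 5]
r4 m[φ4→sun] = [5, 3, 6]
r4 m[φ4→rain] = [3, 3, 3]
r4 m[φ5→ice] = [5, 5, 4]
r4 m[φ6→rain] = [4, 2, 2]
r4 m[φ7→fog] = [5, 4, 8]
r4 m[ice→φ0] = [8, 7, 4]
r4 m[ice→φ1] = [9, 12, 11]
r4 m[ice→φ5] = [7, 9, 7]
r4 m[sun→φ0] = [11, 8, 15]
r4 m[sun→φ3] = [13, 12, 12]
r4 m[sun→φ4] = [14, 14, 15]
r4 m[wet→φ1] = [0, 0, 0]
r4 m[rain→φ4] = [4, 2, 2]
r4 m[rain→φ6] = [3, 3, 3]
r4 m[sprk→φ0] = [1, 3, 1]
r4 m[sprk→φ2] = [10, 9, 13]
r4 m[fog→φ3] = [5, 4, 8]
r4 m[fog→φ7] = [5, 3, 5]
r4 m[cld→φ2] = [0, 0, 0]
r5 m[φ0→ice] = [10, 14, 13]
r5 m[φ0→sun] = [8, 9, 6]
r5 m[φ0→sprk] = [16, 16, 19]
r5 m[φ1→ice] = [3, 2, 0]
r5 m[φ1→wet] = [13, 11, 12]
r5 m[φ2→sprk] = [1, 3, 1]
r5 m[φ2→cld] = [11, 14, 14]
r5 m[φ3→sun] = [6, 5, 9]
r5 m[φ3→fog] = [14, 13, 13]
r5 m[φ4→sun] = [5, 3, 6]
r5 m[φ4→rain] = [15, 15, 15]
r5 m[φ5→ice] = [5, 5, 4]
r5 m[φ6→rain] = [4, 2, 2]
r5 m[φ7→fog] = [5, 4, 8]
r5 m[ice→φ0] = [8, 7, 4]
r5 m[ice→φ1] = [9, 12, 11]
r5 m[ice→φ5] = [7, 9, 7]
r5 m[sun→φ0] = [11, 8, 15]
r5 m[sun→φ3] = [13, 12, 12]
r5 m[sun→φ4] = [14, 14, 15]
r5 m[wet→φ1] = [0, 0, 0]
r5 m[rain→φ4] = [4, 2, 2]
r5 m[rain→φ6] = [3, 3, 3]
r5 m[sprk→φ0] = [1, 3, 1]
r5 m[sprk→φ2] = [10, 9, 13]
r5 m[fog→φ3] = [5, 4, 8]
r5 m[fog→φ7] = [5, 3, 5]
r5 m[cld→φ2] = [0, 0, 0]
r6 m[φ0→ice] = [10, 14, 13]
r6 m[φ0→sun] = [8, 9, 6]
r6 m[φ0→sprk] = [16, 16, 19]
r6 m[φ1→ice] = [3, 2, 0]
r6 m[φ1→wet] = [13, 11, 12]
r6 m[φ2→sprk] = [1, 3, 1]
r6 m[φ2→cld] = [11, 14, 14]
r6 m[φ3→sun] = [6, 5, 9]
r6 m[φ3→fog] = [14, 13, 13]
r6 m[φ4→sun] = [5, 3, 6]
r6 m[φ4→rain] = [15, 15, 15]
r6 m[φ5→ice] = [5, 5, 4]
r6 m[φ6→rain] = [4, 2, 2]
r6 m[φ7→fog] = [5, 4, 8]
r6 m[ice→φ0] = [8, 7, 4]
r6 m[ice→φ1] = [15, 19, 17]
r6 m[ice→φ5] = [13, 16, 13]
r6 m[sun→φ0] = [11, 8, 15]
r6 m[sun→φ3] = [13, 12, 12]
r6 m[sun→φ4] = [14, 14, 15]
r6 m[wet→φ1] = [0, 0, 0]
r6 m[rain→φ4] = [4, 2, 2]
r6 m[rain→φ6] = [15, 15, 15]
r6 m[sprk→φ0] = [1, 3, 1]
r6 m[sprk→φ2] = [16, 16, 19]
r6 m[fog→φ3] = [5, 4, 8]
r6 m[fog→φ7] = [14, 13, 13]
r6 m[cld→φ2] = [0, 0, 0]
r7 m[φ0→ice] = [10, 14, 13]
r7 m[φ0→sun] = [8, 9, 6]
r7 m[φ0→sprk] = [16, 16, 19]
r7 m[φ1→ice] = [3, 2, 0]
r7 m[φ1→wet] = [19, 17, 18]
r7 m[φ2→sprk] = [1, 3, 1]
r7 m[φ2→cld] = [17, 20, 21]
r7 m[φ3→sun] = [6, 5, 9]
r7 m[φ3→fog] = [14, 13, 13]
r7 m[φ4→sun] = [5, 3, 6]
r7 m[φ4→rain] = [15, 15, 15]
r7 m[φ5→ice] = [5, 5, 4]
r7 m[φ6→rain] = [4, 2, 2]
r7 m[φ7→fog] = [5, 4, 8]
r7 m[ice→φ0] = [8, 7, 4]
r7 m[ice→φ1] = [15, 19, 17]
r7 m[ice→φ5] = [13, 16, 13]
r7 m[sun→φ0] = [11, 8, 15]
r7 m[sun→φ3] = [13, 12, 12]
r7 m[sun→φ4] = [14, 14, 15]
r7 m[wet→φ1] = [0, 0, 0]
r7 m[rain→φ4] = [4, 2, 2]
r7 m[rain→φ6] = [15, 15, 15]
r7 m[sprk→φ0] = [1, 3, 1]
r7 m[sprk→φ2] = [16, 16, 19]
r7 m[fog→φ3] = [5, 4, 8]
r7 m[fog→φ7] = [14, 13, 13]
r7 m[cld→φ2] = [0, 0, 0]
r8 m[φ0→ice] = [10, 14, 13]
r8 m[φ0→sun] = [8, 9, 6]
r8 m[φ0→sprk] = [16, 16, 19]
r8 m[φ1→ice] = [3, 2, 0]
r8 m[φ1→wet] = [19, 17, 18]
r8 m[φ2→sprk] = [1, 3, 1]
r8 m[φ2→cld] = [17, 20, 21]
r8 m[φ3→sun] = [6, 5, 9]
r8 m[φ3→fog] = [14, 13, 13]
r8 m[φ4→sun] = [5, 3, 6]
r8 m[φ4→rain] = [15, 15, 15]
r8 m[φ5→ice] = [5, 5, 4]
r8 m[φ6→rain] = [4, 2, 2]
r8 m[φ7→fog] = [5, 4, 8]
r8 m[ice→φ0] = [8, 7, 4]
r8 m[ice→φ1] = [15, 19, 17]
r8 m[ice→φ5] = [13, 16, 13]
r8 m[sun→φ0] = [11, 8, 15]
r8 m[sun→φ3] = [13, 12, 12]
r8 m[sun→φ4] = [14, 14, 15]
r8 m[wet→φ1] = [0, 0, 0]
r8 m[rain→φ4] = [4, 2, 2]
r8 m[rain→φ6] = [15, 15, 15]
r8 m[sprk→φ0] = [1, 3, 1]
r8 m[sprk→φ2] = [16, 16, 19]
r8 m[fog→φ3] = [5, 4, 8]
r8 m[fog→φ7] = [14, 13, 13]
r8 m[cld→φ2] = [0, 0, 0]
fixed point reached at round 8
traceback from ice: (ice=2, sun=1, wet=1, rain=1, sprk=0, fog=1, cld=0), score=17

assignment: (ice=2, sun=1, wet=1, rain=1, sprk=0, fog=1, cld=0); score = 17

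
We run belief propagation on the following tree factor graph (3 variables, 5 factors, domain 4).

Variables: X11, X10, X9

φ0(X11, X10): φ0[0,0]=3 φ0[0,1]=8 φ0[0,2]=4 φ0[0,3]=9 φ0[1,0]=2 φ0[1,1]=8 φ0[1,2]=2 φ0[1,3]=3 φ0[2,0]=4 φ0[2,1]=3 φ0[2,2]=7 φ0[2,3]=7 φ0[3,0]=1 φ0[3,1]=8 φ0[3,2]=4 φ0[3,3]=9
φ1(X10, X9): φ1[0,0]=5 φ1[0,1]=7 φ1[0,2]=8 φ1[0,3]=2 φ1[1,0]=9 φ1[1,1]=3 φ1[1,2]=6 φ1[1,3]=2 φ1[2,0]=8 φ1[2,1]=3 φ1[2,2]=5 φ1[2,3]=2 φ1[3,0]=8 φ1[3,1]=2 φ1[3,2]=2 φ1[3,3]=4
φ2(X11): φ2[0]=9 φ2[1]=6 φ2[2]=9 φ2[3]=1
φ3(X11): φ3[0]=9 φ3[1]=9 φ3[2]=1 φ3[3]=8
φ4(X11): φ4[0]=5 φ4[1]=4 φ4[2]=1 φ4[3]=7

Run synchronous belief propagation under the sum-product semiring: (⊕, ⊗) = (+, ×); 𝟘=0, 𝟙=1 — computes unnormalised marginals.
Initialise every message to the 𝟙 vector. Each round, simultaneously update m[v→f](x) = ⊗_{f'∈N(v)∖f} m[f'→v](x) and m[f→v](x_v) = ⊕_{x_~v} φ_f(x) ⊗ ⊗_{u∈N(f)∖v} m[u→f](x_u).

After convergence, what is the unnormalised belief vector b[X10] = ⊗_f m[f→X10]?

b[X10] = [38258, 108860, 42102, 77760]

init: all messages = 𝟙 over 4 values
r1 m[φ0→X11] = [24, 15, 21, 22]
r1 m[φ0→X10] = [10, 27, 17, 28]
r1 m[φ1→X10] = [22, 20, 18, 16]
r1 m[φ1→X9] = [30, 15, 21, 10]
r1 m[φ2→X11] = [9, 6, 9, 1]
r1 m[φ3→X11] = [9, 9, 1, 8]
r1 m[φ4→X11] = [5, 4, 1, 7]
r1 m[X11→φ0] = [1, 1, 1, 1]
r1 m[X11→φ2] = [1, 1, 1, 1]
r1 m[X11→φ3] = [1, 1, 1, 1]
r1 m[X11→φ4] = [1, 1, 1, 1]
r1 m[X10→φ0] = [1, 1, 1, 1]
r1 m[X10→φ1] = [1, 1, 1, 1]
r1 m[X9→φ1] = [1, 1, 1, 1]
r2 m[φ0→X11] = [24, 15, 21, 22]
r2 m[φ0→X10] = [10, 27, 17, 28]
r2 m[φ1→X10] = [22, 20, 18, 16]
r2 m[φ1→X9] = [30, 15, 21, 10]
r2 m[φ2→X11] = [9, 6, 9, 1]
r2 m[φ3→X11] = [9, 9, 1, 8]
r2 m[φ4→X11] = [5, 4, 1, 7]
r2 m[X11→φ0] = [405, 216, 9, 56]
r2 m[X11→φ2] = [1080, 540, 21, 1232]
r2 m[X11→φ3] = [1080, 360, 189, 154]
r2 m[X11→φ4] = [1944, 810, 189, 176]
r2 m[X10→φ0] = [22, 20, 18, 16]
r2 m[X10→φ1] = [10, 27, 17, 28]
r2 m[X9→φ1] = [1, 1, 1, 1]
r3 m[φ0→X11] = [442, 288, 386, 398]
r3 m[φ0→X10] = [1739, 5443, 2339, 4860]
r3 m[φ1→X10] = [22, 20, 18, 16]
r3 m[φ1→X9] = [653, 258, 383, 220]
r3 m[φ2→X11] = [9, 6, 9, 1]
r3 m[φ3→X11] = [9, 9, 1, 8]
r3 m[φ4→X11] = [5, 4, 1, 7]
r3 m[X11→φ0] = [405, 216, 9, 56]
r3 m[X11→φ2] = [1080, 540, 21, 1232]
r3 m[X11→φ3] = [1080, 360, 189, 154]
r3 m[X11→φ4] = [1944, 810, 189, 176]
r3 m[X10→φ0] = [22, 20, 18, 16]
r3 m[X10→φ1] = [10, 27, 17, 28]
r3 m[X9→φ1] = [1, 1, 1, 1]
r4 m[φ0→X11] = [442, 288, 386, 398]
r4 m[φ0→X10] = [1739, 5443, 2339, 4860]
r4 m[φ1→X10] = [22, 20, 18, 16]
r4 m[φ1→X9] = [653, 258, 383, 220]
r4 m[φ2→X11] = [9, 6, 9, 1]
r4 m[φ3→X11] = [9, 9, 1, 8]
r4 m[φ4→X11] = [5, 4, 1, 7]
r4 m[X11→φ0] = [405, 216, 9, 56]
r4 m[X11→φ2] = [19890, 10368, 386, 22288]
r4 m[X11→φ3] = [19890, 6912, 3474, 2786]
r4 m[X11→φ4] = [35802, 15552, 3474, 3184]
r4 m[X10→φ0] = [22, 20, 18, 16]
r4 m[X10→φ1] = [1739, 5443, 2339, 4860]
r4 m[X9→φ1] = [1, 1, 1, 1]
r5 m[φ0→X11] = [442, 288, 386, 398]
r5 m[φ0→X10] = [1739, 5443, 2339, 4860]
r5 m[φ1→X10] = [22, 20, 18, 16]
r5 m[φ1→X9] = [115274, 45239, 67985, 38482]
r5 m[φ2→X11] = [9, 6, 9, 1]
r5 m[φ3→X11] = [9, 9, 1, 8]
r5 m[φ4→X11] = [5, 4, 1, 7]
r5 m[X11→φ0] = [405, 216, 9, 56]
r5 m[X11→φ2] = [19890, 10368, 386, 22288]
r5 m[X11→φ3] = [19890, 6912, 3474, 2786]
r5 m[X11→φ4] = [35802, 15552, 3474, 3184]
r5 m[X10→φ0] = [22, 20, 18, 16]
r5 m[X10→φ1] = [1739, 5443, 2339, 4860]
r5 m[X9→φ1] = [1, 1, 1, 1]
r6 m[φ0→X11] = [442, 288, 386, 398]
r6 m[φ0→X10] = [1739, 5443, 2339, 4860]
r6 m[φ1→X10] = [22, 20, 18, 16]
r6 m[φ1→X9] = [115274, 45239, 67985, 38482]
r6 m[φ2→X11] = [9, 6, 9, 1]
r6 m[φ3→X11] = [9, 9, 1, 8]
r6 m[φ4→X11] = [5, 4, 1, 7]
r6 m[X11→φ0] = [405, 216, 9, 56]
r6 m[X11→φ2] = [19890, 10368, 386, 22288]
r6 m[X11→φ3] = [19890, 6912, 3474, 2786]
r6 m[X11→φ4] = [35802, 15552, 3474, 3184]
r6 m[X10→φ0] = [22, 20, 18, 16]
r6 m[X10→φ1] = [1739, 5443, 2339, 4860]
r6 m[X9→φ1] = [1, 1, 1, 1]
fixed point reached at round 6
b[X10] = ⊗ incoming = [38258, 108860, 42102, 77760]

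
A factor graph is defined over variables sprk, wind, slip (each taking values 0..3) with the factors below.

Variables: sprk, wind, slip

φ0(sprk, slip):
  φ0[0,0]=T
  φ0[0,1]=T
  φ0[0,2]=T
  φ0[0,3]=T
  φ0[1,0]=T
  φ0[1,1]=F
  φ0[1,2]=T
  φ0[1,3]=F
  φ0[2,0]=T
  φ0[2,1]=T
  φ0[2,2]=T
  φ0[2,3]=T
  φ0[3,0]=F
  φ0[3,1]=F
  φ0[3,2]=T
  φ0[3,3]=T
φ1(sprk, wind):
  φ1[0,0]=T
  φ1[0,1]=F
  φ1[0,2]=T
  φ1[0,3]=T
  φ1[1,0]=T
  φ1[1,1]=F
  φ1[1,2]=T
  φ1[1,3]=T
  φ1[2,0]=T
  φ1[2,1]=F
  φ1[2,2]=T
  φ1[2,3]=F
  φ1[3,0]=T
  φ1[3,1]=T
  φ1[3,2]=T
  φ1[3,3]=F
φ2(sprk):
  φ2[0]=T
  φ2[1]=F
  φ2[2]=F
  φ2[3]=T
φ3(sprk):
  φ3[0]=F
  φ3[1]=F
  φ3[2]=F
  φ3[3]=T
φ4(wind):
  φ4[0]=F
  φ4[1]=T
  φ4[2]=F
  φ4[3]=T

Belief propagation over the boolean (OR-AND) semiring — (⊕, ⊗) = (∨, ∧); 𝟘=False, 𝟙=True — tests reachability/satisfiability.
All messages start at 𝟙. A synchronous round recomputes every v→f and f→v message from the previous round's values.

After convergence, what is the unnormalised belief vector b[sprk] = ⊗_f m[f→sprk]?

init: all messages = 𝟙 over 4 values
r1 m[φ0→sprk] = [T, T, T, T]
r1 m[φ0→slip] = [T, T, T, T]
r1 m[φ1→sprk] = [T, T, T, T]
r1 m[φ1→wind] = [T, T, T, T]
r1 m[φ2→sprk] = [T, F, F, T]
r1 m[φ3→sprk] = [F, F, F, T]
r1 m[φ4→wind] = [F, T, F, T]
r1 m[sprk→φ0] = [T, T, T, T]
r1 m[sprk→φ1] = [T, T, T, T]
r1 m[sprk→φ2] = [T, T, T, T]
r1 m[sprk→φ3] = [T, T, T, T]
r1 m[wind→φ1] = [T, T, T, T]
r1 m[wind→φ4] = [T, T, T, T]
r1 m[slip→φ0] = [T, T, T, T]
r2 m[φ0→sprk] = [T, T, T, T]
r2 m[φ0→slip] = [T, T, T, T]
r2 m[φ1→sprk] = [T, T, T, T]
r2 m[φ1→wind] = [T, T, T, T]
r2 m[φ2→sprk] = [T, F, F, T]
r2 m[φ3→sprk] = [F, F, F, T]
r2 m[φ4→wind] = [F, T, F, T]
r2 m[sprk→φ0] = [F, F, F, T]
r2 m[sprk→φ1] = [F, F, F, T]
r2 m[sprk→φ2] = [F, F, F, T]
r2 m[sprk→φ3] = [T, F, F, T]
r2 m[wind→φ1] = [F, T, F, T]
r2 m[wind→φ4] = [T, T, T, T]
r2 m[slip→φ0] = [T, T, T, T]
r3 m[φ0→sprk] = [T, T, T, T]
r3 m[φ0→slip] = [F, F, T, T]
r3 m[φ1→sprk] = [T, T, F, T]
r3 m[φ1→wind] = [T, T, T, F]
r3 m[φ2→sprk] = [T, F, F, T]
r3 m[φ3→sprk] = [F, F, F, T]
r3 m[φ4→wind] = [F, T, F, T]
r3 m[sprk→φ0] = [F, F, F, T]
r3 m[sprk→φ1] = [F, F, F, T]
r3 m[sprk→φ2] = [F, F, F, T]
r3 m[sprk→φ3] = [T, F, F, T]
r3 m[wind→φ1] = [F, T, F, T]
r3 m[wind→φ4] = [T, T, T, T]
r3 m[slip→φ0] = [T, T, T, T]
r4 m[φ0→sprk] = [T, T, T, T]
r4 m[φ0→slip] = [F, F, T, T]
r4 m[φ1→sprk] = [T, T, F, T]
r4 m[φ1→wind] = [T, T, T, F]
r4 m[φ2→sprk] = [T, F, F, T]
r4 m[φ3→sprk] = [F, F, F, T]
r4 m[φ4→wind] = [F, T, F, T]
r4 m[sprk→φ0] = [F, F, F, T]
r4 m[sprk→φ1] = [F, F, F, T]
r4 m[sprk→φ2] = [F, F, F, T]
r4 m[sprk→φ3] = [T, F, F, T]
r4 m[wind→φ1] = [F, T, F, T]
r4 m[wind→φ4] = [T, T, T, F]
r4 m[slip→φ0] = [T, T, T, T]
r5 m[φ0→sprk] = [T, T, T, T]
r5 m[φ0→slip] = [F, F, T, T]
r5 m[φ1→sprk] = [T, T, F, T]
r5 m[φ1→wind] = [T, T, T, F]
r5 m[φ2→sprk] = [T, F, F, T]
r5 m[φ3→sprk] = [F, F, F, T]
r5 m[φ4→wind] = [F, T, F, T]
r5 m[sprk→φ0] = [F, F, F, T]
r5 m[sprk→φ1] = [F, F, F, T]
r5 m[sprk→φ2] = [F, F, F, T]
r5 m[sprk→φ3] = [T, F, F, T]
r5 m[wind→φ1] = [F, T, F, T]
r5 m[wind→φ4] = [T, T, T, F]
r5 m[slip→φ0] = [T, T, T, T]
fixed point reached at round 5
b[sprk] = ⊗ incoming = [F, F, F, T]

b[sprk] = [F, F, F, T]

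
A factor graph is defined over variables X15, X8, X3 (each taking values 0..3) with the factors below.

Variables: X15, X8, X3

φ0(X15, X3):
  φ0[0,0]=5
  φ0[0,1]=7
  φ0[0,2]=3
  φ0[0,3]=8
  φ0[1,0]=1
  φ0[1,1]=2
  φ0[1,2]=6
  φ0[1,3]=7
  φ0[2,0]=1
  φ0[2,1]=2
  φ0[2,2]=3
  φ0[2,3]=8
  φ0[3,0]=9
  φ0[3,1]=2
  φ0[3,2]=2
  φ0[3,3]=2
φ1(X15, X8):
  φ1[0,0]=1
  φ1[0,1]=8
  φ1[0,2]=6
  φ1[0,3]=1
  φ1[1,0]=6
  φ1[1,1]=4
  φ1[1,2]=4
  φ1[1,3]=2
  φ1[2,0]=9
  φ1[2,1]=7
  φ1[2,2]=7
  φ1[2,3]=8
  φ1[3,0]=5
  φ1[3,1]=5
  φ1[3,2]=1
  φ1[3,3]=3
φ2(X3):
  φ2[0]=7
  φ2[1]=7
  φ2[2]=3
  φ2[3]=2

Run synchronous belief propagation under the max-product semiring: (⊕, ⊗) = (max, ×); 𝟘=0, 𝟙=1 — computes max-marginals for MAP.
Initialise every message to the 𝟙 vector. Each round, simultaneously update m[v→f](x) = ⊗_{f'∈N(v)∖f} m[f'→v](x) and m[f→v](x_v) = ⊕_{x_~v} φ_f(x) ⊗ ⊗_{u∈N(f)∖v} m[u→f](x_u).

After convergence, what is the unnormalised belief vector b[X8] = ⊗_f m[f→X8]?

b[X8] = [315, 392, 294, 189]

init: all messages = 𝟙 over 4 values
r1 m[φ0→X15] = [8, 7, 8, 9]
r1 m[φ0→X3] = [9, 7, 6, 8]
r1 m[φ1→X15] = [8, 6, 9, 5]
r1 m[φ1→X8] = [9, 8, 7, 8]
r1 m[φ2→X3] = [7, 7, 3, 2]
r1 m[X15→φ0] = [1, 1, 1, 1]
r1 m[X15→φ1] = [1, 1, 1, 1]
r1 m[X8→φ1] = [1, 1, 1, 1]
r1 m[X3→φ0] = [1, 1, 1, 1]
r1 m[X3→φ2] = [1, 1, 1, 1]
r2 m[φ0→X15] = [8, 7, 8, 9]
r2 m[φ0→X3] = [9, 7, 6, 8]
r2 m[φ1→X15] = [8, 6, 9, 5]
r2 m[φ1→X8] = [9, 8, 7, 8]
r2 m[φ2→X3] = [7, 7, 3, 2]
r2 m[X15→φ0] = [8, 6, 9, 5]
r2 m[X15→φ1] = [8, 7, 8, 9]
r2 m[X8→φ1] = [1, 1, 1, 1]
r2 m[X3→φ0] = [7, 7, 3, 2]
r2 m[X3→φ2] = [9, 7, 6, 8]
r3 m[φ0→X15] = [49, 18, 16, 63]
r3 m[φ0→X3] = [45, 56, 36, 72]
r3 m[φ1→X15] = [8, 6, 9, 5]
r3 m[φ1→X8] = [72, 64, 56, 64]
r3 m[φ2→X3] = [7, 7, 3, 2]
r3 m[X15→φ0] = [8, 6, 9, 5]
r3 m[X15→φ1] = [8, 7, 8, 9]
r3 m[X8→φ1] = [1, 1, 1, 1]
r3 m[X3→φ0] = [7, 7, 3, 2]
r3 m[X3→φ2] = [9, 7, 6, 8]
r4 m[φ0→X15] = [49, 18, 16, 63]
r4 m[φ0→X3] = [45, 56, 36, 72]
r4 m[φ1→X15] = [8, 6, 9, 5]
r4 m[φ1→X8] = [72, 64, 56, 64]
r4 m[φ2→X3] = [7, 7, 3, 2]
r4 m[X15→φ0] = [8, 6, 9, 5]
r4 m[X15→φ1] = [49, 18, 16, 63]
r4 m[X8→φ1] = [1, 1, 1, 1]
r4 m[X3→φ0] = [7, 7, 3, 2]
r4 m[X3→φ2] = [45, 56, 36, 72]
r5 m[φ0→X15] = [49, 18, 16, 63]
r5 m[φ0→X3] = [45, 56, 36, 72]
r5 m[φ1→X15] = [8, 6, 9, 5]
r5 m[φ1→X8] = [315, 392, 294, 189]
r5 m[φ2→X3] = [7, 7, 3, 2]
r5 m[X15→φ0] = [8, 6, 9, 5]
r5 m[X15→φ1] = [49, 18, 16, 63]
r5 m[X8→φ1] = [1, 1, 1, 1]
r5 m[X3→φ0] = [7, 7, 3, 2]
r5 m[X3→φ2] = [45, 56, 36, 72]
r6 m[φ0→X15] = [49, 18, 16, 63]
r6 m[φ0→X3] = [45, 56, 36, 72]
r6 m[φ1→X15] = [8, 6, 9, 5]
r6 m[φ1→X8] = [315, 392, 294, 189]
r6 m[φ2→X3] = [7, 7, 3, 2]
r6 m[X15→φ0] = [8, 6, 9, 5]
r6 m[X15→φ1] = [49, 18, 16, 63]
r6 m[X8→φ1] = [1, 1, 1, 1]
r6 m[X3→φ0] = [7, 7, 3, 2]
r6 m[X3→φ2] = [45, 56, 36, 72]
fixed point reached at round 6
b[X8] = ⊗ incoming = [315, 392, 294, 189]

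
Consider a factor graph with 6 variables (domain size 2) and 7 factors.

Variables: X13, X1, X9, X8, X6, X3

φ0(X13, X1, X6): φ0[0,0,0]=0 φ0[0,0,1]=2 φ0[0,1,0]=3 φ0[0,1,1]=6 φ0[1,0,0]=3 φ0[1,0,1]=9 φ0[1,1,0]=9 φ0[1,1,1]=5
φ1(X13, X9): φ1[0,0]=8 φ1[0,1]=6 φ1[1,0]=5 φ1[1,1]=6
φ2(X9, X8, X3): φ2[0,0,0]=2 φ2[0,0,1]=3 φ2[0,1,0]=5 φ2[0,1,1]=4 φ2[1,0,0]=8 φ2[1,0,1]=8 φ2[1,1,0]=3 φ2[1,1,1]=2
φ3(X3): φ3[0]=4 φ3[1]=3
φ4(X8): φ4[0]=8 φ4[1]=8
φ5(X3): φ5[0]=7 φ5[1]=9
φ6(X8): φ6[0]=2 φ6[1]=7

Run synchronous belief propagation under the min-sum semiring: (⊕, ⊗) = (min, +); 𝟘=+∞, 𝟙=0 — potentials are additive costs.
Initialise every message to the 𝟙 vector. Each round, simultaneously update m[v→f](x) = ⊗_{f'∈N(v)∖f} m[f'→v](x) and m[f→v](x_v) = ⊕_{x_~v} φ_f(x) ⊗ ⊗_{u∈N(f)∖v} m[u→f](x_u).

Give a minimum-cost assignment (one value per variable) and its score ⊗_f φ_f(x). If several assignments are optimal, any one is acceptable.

init: all messages = 𝟙 over 2 values
r1 m[φ0→X13] = [0, 3]
r1 m[φ0→X1] = [0, 3]
r1 m[φ0→X6] = [0, 2]
r1 m[φ1→X13] = [6, 5]
r1 m[φ1→X9] = [5, 6]
r1 m[φ2→X9] = [2, 2]
r1 m[φ2→X8] = [2, 2]
r1 m[φ2→X3] = [2, 2]
r1 m[φ3→X3] = [4, 3]
r1 m[φ4→X8] = [8, 8]
r1 m[φ5→X3] = [7, 9]
r1 m[φ6→X8] = [2, 7]
r1 m[X13→φ0] = [0, 0]
r1 m[X13→φ1] = [0, 0]
r1 m[X1→φ0] = [0, 0]
r1 m[X9→φ1] = [0, 0]
r1 m[X9→φ2] = [0, 0]
r1 m[X8→φ2] = [0, 0]
r1 m[X8→φ4] = [0, 0]
r1 m[X8→φ6] = [0, 0]
r1 m[X6→φ0] = [0, 0]
r1 m[X3→φ2] = [0, 0]
r1 m[X3→φ3] = [0, 0]
r1 m[X3→φ5] = [0, 0]
r2 m[φ0→X13] = [0, 3]
r2 m[φ0→X1] = [0, 3]
r2 m[φ0→X6] = [0, 2]
r2 m[φ1→X13] = [6, 5]
r2 m[φ1→X9] = [5, 6]
r2 m[φ2→X9] = [2, 2]
r2 m[φ2→X8] = [2, 2]
r2 m[φ2→X3] = [2, 2]
r2 m[φ3→X3] = [4, 3]
r2 m[φ4→X8] = [8, 8]
r2 m[φ5→X3] = [7, 9]
r2 m[φ6→X8] = [2, 7]
r2 m[X13→φ0] = [6, 5]
r2 m[X13→φ1] = [0, 3]
r2 m[X1→φ0] = [0, 0]
r2 m[X9→φ1] = [2, 2]
r2 m[X9→φ2] = [5, 6]
r2 m[X8→φ2] = [10, 15]
r2 m[X8→φ4] = [4, 9]
r2 m[X8→φ6] = [10, 10]
r2 m[X6→φ0] = [0, 0]
r2 m[X3→φ2] = [11, 12]
r2 m[X3→φ3] = [9, 11]
r2 m[X3→φ5] = [6, 5]
r3 m[φ0→X13] = [0, 3]
r3 m[φ0→X1] = [6, 9]
r3 m[φ0→X6] = [6, 8]
r3 m[φ1→X13] = [8, 7]
r3 m[φ1→X9] = [8, 6]
r3 m[φ2→X9] = [23, 29]
r3 m[φ2→X8] = [18, 20]
r3 m[φ2→X3] = [17, 18]
r3 m[φ3→X3] = [4, 3]
r3 m[φ4→X8] = [8, 8]
r3 m[φ5→X3] = [7, 9]
r3 m[φ6→X8] = [2, 7]
r3 m[X13→φ0] = [6, 5]
r3 m[X13→φ1] = [0, 3]
r3 m[X1→φ0] = [0, 0]
r3 m[X9→φ1] = [2, 2]
r3 m[X9→φ2] = [5, 6]
r3 m[X8→φ2] = [10, 15]
r3 m[X8→φ4] = [4, 9]
r3 m[X8→φ6] = [10, 10]
r3 m[X6→φ0] = [0, 0]
r3 m[X3→φ2] = [11, 12]
r3 m[X3→φ3] = [9, 11]
r3 m[X3→φ5] = [6, 5]
r4 m[φ0→X13] = [0, 3]
r4 m[φ0→X1] = [6, 9]
r4 m[φ0→X6] = [6, 8]
r4 m[φ1→X13] = [8, 7]
r4 m[φ1→X9] = [8, 6]
r4 m[φ2→X9] = [23, 29]
r4 m[φ2→X8] = [18, 20]
r4 m[φ2→X3] = [17, 18]
r4 m[φ3→X3] = [4, 3]
r4 m[φ4→X8] = [8, 8]
r4 m[φ5→X3] = [7, 9]
r4 m[φ6→X8] = [2, 7]
r4 m[X13→φ0] = [8, 7]
r4 m[X13→φ1] = [0, 3]
r4 m[X1→φ0] = [0, 0]
r4 m[X9→φ1] = [23, 29]
r4 m[X9→φ2] = [8, 6]
r4 m[X8→φ2] = [10, 15]
r4 m[X8→φ4] = [20, 27]
r4 m[X8→φ6] = [26, 28]
r4 m[X6→φ0] = [0, 0]
r4 m[X3→φ2] = [11, 12]
r4 m[X3→φ3] = [24, 27]
r4 m[X3→φ5] = [21, 21]
r5 m[φ0→X13] = [0, 3]
r5 m[φ0→X1] = [8, 11]
r5 m[φ0→X6] = [8, 10]
r5 m[φ1→X13] = [31, 28]
r5 m[φ1→X9] = [8, 6]
r5 m[φ2→X9] = [23, 29]
r5 m[φ2→X8] = [21, 20]
r5 m[φ2→X3] = [20, 21]
r5 m[φ3→X3] = [4, 3]
r5 m[φ4→X8] = [8, 8]
r5 m[φ5→X3] = [7, 9]
r5 m[φ6→X8] = [2, 7]
r5 m[X13→φ0] = [8, 7]
r5 m[X13→φ1] = [0, 3]
r5 m[X1→φ0] = [0, 0]
r5 m[X9→φ1] = [23, 29]
r5 m[X9→φ2] = [8, 6]
r5 m[X8→φ2] = [10, 15]
r5 m[X8→φ4] = [20, 27]
r5 m[X8→φ6] = [26, 28]
r5 m[X6→φ0] = [0, 0]
r5 m[X3→φ2] = [11, 12]
r5 m[X3→φ3] = [24, 27]
r5 m[X3→φ5] = [21, 21]
r6 m[φ0→X13] = [0, 3]
r6 m[φ0→X1] = [8, 11]
r6 m[φ0→X6] = [8, 10]
r6 m[φ1→X13] = [31, 28]
r6 m[φ1→X9] = [8, 6]
r6 m[φ2→X9] = [23, 29]
r6 m[φ2→X8] = [21, 20]
r6 m[φ2→X3] = [20, 21]
r6 m[φ3→X3] = [4, 3]
r6 m[φ4→X8] = [8, 8]
r6 m[φ5→X3] = [7, 9]
r6 m[φ6→X8] = [2, 7]
r6 m[X13→φ0] = [31, 28]
r6 m[X13→φ1] = [0, 3]
r6 m[X1→φ0] = [0, 0]
r6 m[X9→φ1] = [23, 29]
r6 m[X9→φ2] = [8, 6]
r6 m[X8→φ2] = [10, 15]
r6 m[X8→φ4] = [23, 27]
r6 m[X8→φ6] = [29, 28]
r6 m[X6→φ0] = [0, 0]
r6 m[X3→φ2] = [11, 12]
r6 m[X3→φ3] = [27, 30]
r6 m[X3→φ5] = [24, 24]
r7 m[φ0→X13] = [0, 3]
r7 m[φ0→X1] = [31, 33]
r7 m[φ0→X6] = [31, 33]
r7 m[φ1→X13] = [31, 28]
r7 m[φ1→X9] = [8, 6]
r7 m[φ2→X9] = [23, 29]
r7 m[φ2→X8] = [21, 20]
r7 m[φ2→X3] = [20, 21]
r7 m[φ3→X3] = [4, 3]
r7 m[φ4→X8] = [8, 8]
r7 m[φ5→X3] = [7, 9]
r7 m[φ6→X8] = [2, 7]
r7 m[X13→φ0] = [31, 28]
r7 m[X13→φ1] = [0, 3]
r7 m[X1→φ0] = [0, 0]
r7 m[X9→φ1] = [23, 29]
r7 m[X9→φ2] = [8, 6]
r7 m[X8→φ2] = [10, 15]
r7 m[X8→φ4] = [23, 27]
r7 m[X8→φ6] = [29, 28]
r7 m[X6→φ0] = [0, 0]
r7 m[X3→φ2] = [11, 12]
r7 m[X3→φ3] = [27, 30]
r7 m[X3→φ5] = [24, 24]
r8 m[φ0→X13] = [0, 3]
r8 m[φ0→X1] = [31, 33]
r8 m[φ0→X6] = [31, 33]
r8 m[φ1→X13] = [31, 28]
r8 m[φ1→X9] = [8, 6]
r8 m[φ2→X9] = [23, 29]
r8 m[φ2→X8] = [21, 20]
r8 m[φ2→X3] = [20, 21]
r8 m[φ3→X3] = [4, 3]
r8 m[φ4→X8] = [8, 8]
r8 m[φ5→X3] = [7, 9]
r8 m[φ6→X8] = [2, 7]
r8 m[X13→φ0] = [31, 28]
r8 m[X13→φ1] = [0, 3]
r8 m[X1→φ0] = [0, 0]
r8 m[X9→φ1] = [23, 29]
r8 m[X9→φ2] = [8, 6]
r8 m[X8→φ2] = [10, 15]
r8 m[X8→φ4] = [23, 27]
r8 m[X8→φ6] = [29, 28]
r8 m[X6→φ0] = [0, 0]
r8 m[X3→φ2] = [11, 12]
r8 m[X3→φ3] = [27, 30]
r8 m[X3→φ5] = [24, 24]
fixed point reached at round 8
traceback from X13: (X13=0, X1=0, X9=0, X8=0, X6=0, X3=0), score=31

assignment: (X13=0, X1=0, X9=0, X8=0, X6=0, X3=0); score = 31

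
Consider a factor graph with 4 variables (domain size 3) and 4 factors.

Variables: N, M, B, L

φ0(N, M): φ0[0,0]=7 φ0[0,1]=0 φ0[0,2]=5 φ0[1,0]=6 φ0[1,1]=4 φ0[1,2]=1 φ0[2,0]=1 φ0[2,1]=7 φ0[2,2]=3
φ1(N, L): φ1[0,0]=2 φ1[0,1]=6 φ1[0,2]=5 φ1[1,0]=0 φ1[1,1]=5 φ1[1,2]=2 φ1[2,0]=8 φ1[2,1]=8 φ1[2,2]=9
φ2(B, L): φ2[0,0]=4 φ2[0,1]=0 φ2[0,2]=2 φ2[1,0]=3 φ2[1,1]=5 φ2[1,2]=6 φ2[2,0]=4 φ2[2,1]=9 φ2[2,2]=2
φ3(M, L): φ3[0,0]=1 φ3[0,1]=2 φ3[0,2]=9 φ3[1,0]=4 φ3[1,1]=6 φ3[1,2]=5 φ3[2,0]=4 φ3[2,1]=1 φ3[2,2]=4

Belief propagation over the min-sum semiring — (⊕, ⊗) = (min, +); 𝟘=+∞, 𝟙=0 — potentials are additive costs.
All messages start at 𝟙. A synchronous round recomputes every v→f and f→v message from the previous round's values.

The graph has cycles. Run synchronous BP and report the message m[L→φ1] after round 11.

init: all messages = 𝟙 over 3 values
r1 m[φ0→N] = [0, 1, 1]
r1 m[φ0→M] = [1, 0, 1]
r1 m[φ1→N] = [2, 0, 8]
r1 m[φ1→L] = [0, 5, 2]
r1 m[φ2→B] = [0, 3, 2]
r1 m[φ2→L] = [3, 0, 2]
r1 m[φ3→M] = [1, 4, 1]
r1 m[φ3→L] = [1, 1, 4]
r1 m[N→φ0] = [0, 0, 0]
r1 m[N→φ1] = [0, 0, 0]
r1 m[M→φ0] = [0, 0, 0]
r1 m[M→φ3] = [0, 0, 0]
r1 m[B→φ2] = [0, 0, 0]
r1 m[L→φ1] = [0, 0, 0]
r1 m[L→φ2] = [0, 0, 0]
r1 m[L→φ3] = [0, 0, 0]
r2 m[φ0→N] = [0, 1, 1]
r2 m[φ0→M] = [1, 0, 1]
r2 m[φ1→N] = [2, 0, 8]
r2 m[φ1→L] = [0, 5, 2]
r2 m[φ2→B] = [0, 3, 2]
r2 m[φ2→L] = [3, 0, 2]
r2 m[φ3→M] = [1, 4, 1]
r2 m[φ3→L] = [1, 1, 4]
r2 m[N→φ0] = [2, 0, 8]
r2 m[N→φ1] = [0, 1, 1]
r2 m[M→φ0] = [1, 4, 1]
r2 m[M→φ3] = [1, 0, 1]
r2 m[B→φ2] = [0, 0, 0]
r2 m[L→φ1] = [4, 1, 6]
r2 m[L→φ2] = [1, 6, 6]
r2 m[L→φ3] = [3, 5, 4]
r3 m[φ0→N] = [4, 2, 2]
r3 m[φ0→M] = [6, 2, 1]
r3 m[φ1→N] = [6, 4, 9]
r3 m[φ1→L] = [1, 6, 3]
r3 m[φ2→B] = [5, 4, 5]
r3 m[φ2→L] = [3, 0, 2]
r3 m[φ3→M] = [4, 7, 6]
r3 m[φ3→L] = [2, 2, 5]
r3 m[N→φ0] = [2, 0, 8]
r3 m[N→φ1] = [0, 1, 1]
r3 m[M→φ0] = [1, 4, 1]
r3 m[M→φ3] = [1, 0, 1]
r3 m[B→φ2] = [0, 0, 0]
r3 m[L→φ1] = [4, 1, 6]
r3 m[L→φ2] = [1, 6, 6]
r3 m[L→φ3] = [3, 5, 4]
r4 m[φ0→N] = [4, 2, 2]
r4 m[φ0→M] = [6, 2, 1]
r4 m[φ1→N] = [6, 4, 9]
r4 m[φ1→L] = [1, 6, 3]
r4 m[φ2→B] = [5, 4, 5]
r4 m[φ2→L] = [3, 0, 2]
r4 m[φ3→M] = [4, 7, 6]
r4 m[φ3→L] = [2, 2, 5]
r4 m[N→φ0] = [6, 4, 9]
r4 m[N→φ1] = [4, 2, 2]
r4 m[M→φ0] = [4, 7, 6]
r4 m[M→φ3] = [6, 2, 1]
r4 m[B→φ2] = [0, 0, 0]
r4 m[L→φ1] = [5, 2, 7]
r4 m[L→φ2] = [3, 8, 8]
r4 m[L→φ3] = [4, 6, 5]
r5 m[φ0→N] = [7, 7, 5]
r5 m[φ0→M] = [10, 6, 5]
r5 m[φ1→N] = [7, 5, 10]
r5 m[φ1→L] = [2, 7, 4]
r5 m[φ2→B] = [7, 6, 7]
r5 m[φ2→L] = [3, 0, 2]
r5 m[φ3→M] = [5, 8, 7]
r5 m[φ3→L] = [5, 2, 5]
r5 m[N→φ0] = [6, 4, 9]
r5 m[N→φ1] = [4, 2, 2]
r5 m[M→φ0] = [4, 7, 6]
r5 m[M→φ3] = [6, 2, 1]
r5 m[B→φ2] = [0, 0, 0]
r5 m[L→φ1] = [5, 2, 7]
r5 m[L→φ2] = [3, 8, 8]
r5 m[L→φ3] = [4, 6, 5]
r6 m[φ0→N] = [7, 7, 5]
r6 m[φ0→M] = [10, 6, 5]
r6 m[φ1→N] = [7, 5, 10]
r6 m[φ1→L] = [2, 7, 4]
r6 m[φ2→B] = [7, 6, 7]
r6 m[φ2→L] = [3, 0, 2]
r6 m[φ3→M] = [5, 8, 7]
r6 m[φ3→L] = [5, 2, 5]
r6 m[N→φ0] = [7, 5, 10]
r6 m[N→φ1] = [7, 7, 5]
r6 m[M→φ0] = [5, 8, 7]
r6 m[M→φ3] = [10, 6, 5]
r6 m[B→φ2] = [0, 0, 0]
r6 m[L→φ1] = [8, 2, 7]
r6 m[L→φ2] = [7, 9, 9]
r6 m[L→φ3] = [5, 7, 6]
r7 m[φ0→N] = [8, 8, 6]
r7 m[φ0→M] = [11, 7, 6]
r7 m[φ1→N] = [8, 7, 10]
r7 m[φ1→L] = [7, 12, 9]
r7 m[φ2→B] = [9, 10, 11]
r7 m[φ2→L] = [3, 0, 2]
r7 m[φ3→M] = [6, 9, 8]
r7 m[φ3→L] = [9, 6, 9]
r7 m[N→φ0] = [7, 5, 10]
r7 m[N→φ1] = [7, 7, 5]
r7 m[M→φ0] = [5, 8, 7]
r7 m[M→φ3] = [10, 6, 5]
r7 m[B→φ2] = [0, 0, 0]
r7 m[L→φ1] = [8, 2, 7]
r7 m[L→φ2] = [7, 9, 9]
r7 m[L→φ3] = [5, 7, 6]
r8 m[φ0→N] = [8, 8, 6]
r8 m[φ0→M] = [11, 7, 6]
r8 m[φ1→N] = [8, 7, 10]
r8 m[φ1→L] = [7, 12, 9]
r8 m[φ2→B] = [9, 10, 11]
r8 m[φ2→L] = [3, 0, 2]
r8 m[φ3→M] = [6, 9, 8]
r8 m[φ3→L] = [9, 6, 9]
r8 m[N→φ0] = [8, 7, 10]
r8 m[N→φ1] = [8, 8, 6]
r8 m[M→φ0] = [6, 9, 8]
r8 m[M→φ3] = [11, 7, 6]
r8 m[B→φ2] = [0, 0, 0]
r8 m[L→φ1] = [12, 6, 11]
r8 m[L→φ2] = [16, 18, 18]
r8 m[L→φ3] = [10, 12, 11]
r9 m[φ0→N] = [9, 9, 7]
r9 m[φ0→M] = [11, 8, 8]
r9 m[φ1→N] = [12, 11, 14]
r9 m[φ1→L] = [8, 13, 10]
r9 m[φ2→B] = [18, 19, 20]
r9 m[φ2→L] = [3, 0, 2]
r9 m[φ3→M] = [11, 14, 13]
r9 m[φ3→L] = [10, 7, 10]
r9 m[N→φ0] = [8, 7, 10]
r9 m[N→φ1] = [8, 8, 6]
r9 m[M→φ0] = [6, 9, 8]
r9 m[M→φ3] = [11, 7, 6]
r9 m[B→φ2] = [0, 0, 0]
r9 m[L→φ1] = [12, 6, 11]
r9 m[L→φ2] = [16, 18, 18]
r9 m[L→φ3] = [10, 12, 11]
r10 m[φ0→N] = [9, 9, 7]
r10 m[φ0→M] = [11, 8, 8]
r10 m[φ1→N] = [12, 11, 14]
r10 m[φ1→L] = [8, 13, 10]
r10 m[φ2→B] = [18, 19, 20]
r10 m[φ2→L] = [3, 0, 2]
r10 m[φ3→M] = [11, 14, 13]
r10 m[φ3→L] = [10, 7, 10]
r10 m[N→φ0] = [12, 11, 14]
r10 m[N→φ1] = [9, 9, 7]
r10 m[M→φ0] = [11, 14, 13]
r10 m[M→φ3] = [11, 8, 8]
r10 m[B→φ2] = [0, 0, 0]
r10 m[L→φ1] = [13, 7, 12]
r10 m[L→φ2] = [18, 20, 20]
r10 m[L→φ3] = [11, 13, 12]
r11 m[φ0→N] = [14, 14, 12]
r11 m[φ0→M] = [15, 12, 12]
r11 m[φ1→N] = [13, 12, 15]
r11 m[φ1→L] = [9, 14, 11]
r11 m[φ2→B] = [20, 21, 22]
r11 m[φ2→L] = [3, 0, 2]
r11 m[φ3→M] = [12, 15, 14]
r11 m[φ3→L] = [12, 9, 12]
r11 m[N→φ0] = [12, 11, 14]
r11 m[N→φ1] = [9, 9, 7]
r11 m[M→φ0] = [11, 14, 13]
r11 m[M→φ3] = [11, 8, 8]
r11 m[B→φ2] = [0, 0, 0]
r11 m[L→φ1] = [13, 7, 12]
r11 m[L→φ2] = [18, 20, 20]
r11 m[L→φ3] = [11, 13, 12]

message @ round 11 = [13, 7, 12]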